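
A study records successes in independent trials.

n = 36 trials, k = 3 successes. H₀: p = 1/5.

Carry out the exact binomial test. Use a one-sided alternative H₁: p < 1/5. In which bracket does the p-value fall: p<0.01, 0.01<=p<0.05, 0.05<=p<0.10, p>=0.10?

p-value bracket: 0.05<=p<0.10

Exact binomial: n=36, k=3, p₀=1/5=0.2000
P(X≤3) from Σ C(n,i)·p₀^i·(1−p₀)^(n−i)
p-value (one-sided, H₁ less) = 0.05223
→ bracket: 0.05<=p<0.10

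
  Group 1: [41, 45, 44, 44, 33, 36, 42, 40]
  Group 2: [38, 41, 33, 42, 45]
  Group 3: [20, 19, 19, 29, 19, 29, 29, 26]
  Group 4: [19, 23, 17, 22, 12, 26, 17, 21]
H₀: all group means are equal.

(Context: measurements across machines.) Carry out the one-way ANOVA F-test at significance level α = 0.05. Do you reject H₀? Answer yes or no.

Group means [40.62, 39.80, 23.75, 19.62], grand mean 30.034
SSB = Σnᵢ(x̄ᵢ−x̄)² = 2556.916; SSW = ΣΣ(x−x̄ᵢ)² = 508.050
MSB = 2556.916/3 = 852.3052; MSW = 508.050/25 = 20.3220
F = MSB/MSW = 41.9400
df = (3, 25)
p-value (upper-tail) = 0.00000
At α=0.05: p < α → reject H₀

reject H₀: yes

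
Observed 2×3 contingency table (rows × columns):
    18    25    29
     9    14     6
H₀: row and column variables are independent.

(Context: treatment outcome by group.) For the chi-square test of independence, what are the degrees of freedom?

df = (r−1)(c−1) = (2−1)·(3−1) = 2

degrees of freedom = 2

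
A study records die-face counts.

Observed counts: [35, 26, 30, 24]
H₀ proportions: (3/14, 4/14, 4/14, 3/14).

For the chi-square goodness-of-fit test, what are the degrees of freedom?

df = k − 1 = 4 − 1 = 3

degrees of freedom = 3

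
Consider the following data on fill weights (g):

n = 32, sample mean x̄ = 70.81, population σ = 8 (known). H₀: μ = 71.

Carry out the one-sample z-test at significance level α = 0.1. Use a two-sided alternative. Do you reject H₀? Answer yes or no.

SE = σ/√n = 8/√32 = 1.4142
z = (x̄−μ₀)/SE = (70.81−71)/1.4142 = -0.1344
p-value (two-sided) = 0.89313
At α=0.1: p ≥ α → fail to reject H₀

reject H₀: no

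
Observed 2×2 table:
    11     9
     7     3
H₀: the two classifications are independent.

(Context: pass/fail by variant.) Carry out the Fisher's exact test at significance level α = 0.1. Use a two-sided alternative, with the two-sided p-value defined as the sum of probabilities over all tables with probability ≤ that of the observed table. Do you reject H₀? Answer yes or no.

Margins: r₁=20, r₂=10, c₁=18, c₂=12, n=30
p_obs = C(20,11)·C(10,7)/C(30,18); sum pmf over tables with pmf ≤ p_obs
p-value (two-sided) = 0.69415
At α=0.1: p ≥ α → fail to reject H₀

reject H₀: no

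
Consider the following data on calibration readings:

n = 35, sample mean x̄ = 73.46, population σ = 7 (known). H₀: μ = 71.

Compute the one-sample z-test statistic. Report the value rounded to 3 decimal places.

test statistic = 2.079

SE = σ/√n = 7/√35 = 1.1832
z = (x̄−μ₀)/SE = (73.46−71)/1.1832 = 2.0791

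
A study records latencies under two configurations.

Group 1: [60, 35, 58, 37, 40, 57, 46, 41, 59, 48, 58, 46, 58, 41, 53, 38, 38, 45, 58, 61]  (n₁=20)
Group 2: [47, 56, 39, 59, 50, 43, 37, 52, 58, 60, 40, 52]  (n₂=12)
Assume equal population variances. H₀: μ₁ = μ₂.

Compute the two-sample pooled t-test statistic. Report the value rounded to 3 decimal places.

test statistic = -0.176

x̄₁=48.850, s₁=9.161, n₁=20
x̄₂=49.417, s₂=8.163, n₂=12
s_p² = [19·9.161² + 11·8.163²]/30 = 77.5822
SE = √(s_p²·(1/20+1/12)) = 3.2163
t = (48.850−49.417)/3.2163 = -0.1762
df = 30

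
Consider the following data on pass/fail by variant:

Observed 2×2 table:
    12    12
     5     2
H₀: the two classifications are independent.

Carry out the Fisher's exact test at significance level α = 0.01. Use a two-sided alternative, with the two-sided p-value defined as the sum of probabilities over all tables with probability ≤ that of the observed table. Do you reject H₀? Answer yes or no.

reject H₀: no

Margins: r₁=24, r₂=7, c₁=17, c₂=14, n=31
p_obs = C(24,12)·C(7,5)/C(31,17); sum pmf over tables with pmf ≤ p_obs
p-value (two-sided) = 0.41169
At α=0.01: p ≥ α → fail to reject H₀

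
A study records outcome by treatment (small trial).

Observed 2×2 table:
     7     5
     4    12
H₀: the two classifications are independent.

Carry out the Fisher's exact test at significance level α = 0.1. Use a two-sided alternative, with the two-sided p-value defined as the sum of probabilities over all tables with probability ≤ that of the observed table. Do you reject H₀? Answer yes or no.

Margins: r₁=12, r₂=16, c₁=11, c₂=17, n=28
p_obs = C(12,7)·C(16,4)/C(28,11); sum pmf over tables with pmf ≤ p_obs
p-value (two-sided) = 0.12115
At α=0.1: p ≥ α → fail to reject H₀

reject H₀: no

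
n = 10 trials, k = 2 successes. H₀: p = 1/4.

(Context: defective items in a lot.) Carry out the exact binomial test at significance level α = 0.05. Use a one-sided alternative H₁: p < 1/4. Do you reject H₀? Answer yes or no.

reject H₀: no

Exact binomial: n=10, k=2, p₀=1/4=0.2500
P(X≤2) from Σ C(n,i)·p₀^i·(1−p₀)^(n−i)
p-value (one-sided, H₁ less) = 0.52559
At α=0.05: p ≥ α → fail to reject H₀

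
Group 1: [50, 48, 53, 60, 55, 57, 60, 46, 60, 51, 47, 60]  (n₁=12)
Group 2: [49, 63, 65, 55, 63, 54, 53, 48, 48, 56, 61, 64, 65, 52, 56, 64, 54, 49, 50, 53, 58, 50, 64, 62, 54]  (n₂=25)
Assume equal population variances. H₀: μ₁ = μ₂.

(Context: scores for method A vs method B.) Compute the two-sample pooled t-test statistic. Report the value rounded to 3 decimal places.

test statistic = -1.214

x̄₁=53.917, s₁=5.468, n₁=12
x̄₂=56.400, s₂=5.979, n₂=25
s_p² = [11·5.468² + 24·5.979²]/35 = 33.9119
SE = √(s_p²·(1/12+1/25)) = 2.0451
t = (53.917−56.400)/2.0451 = -1.2143
df = 35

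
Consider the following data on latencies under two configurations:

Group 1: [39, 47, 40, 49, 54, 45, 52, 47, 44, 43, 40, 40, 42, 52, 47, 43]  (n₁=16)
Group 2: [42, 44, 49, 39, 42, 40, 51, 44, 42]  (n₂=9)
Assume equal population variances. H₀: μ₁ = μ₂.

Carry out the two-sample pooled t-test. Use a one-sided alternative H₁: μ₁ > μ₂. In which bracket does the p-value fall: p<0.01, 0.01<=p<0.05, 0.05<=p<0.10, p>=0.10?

p-value bracket: p>=0.10

x̄₁=45.250, s₁=4.726, n₁=16
x̄₂=43.667, s₂=3.969, n₂=9
s_p² = [15·4.726² + 8·3.969²]/23 = 20.0435
SE = √(s_p²·(1/16+1/9)) = 1.8654
t = (45.250−43.667)/1.8654 = 0.8488
df = 23
p-value (one-sided, H₁ greater) = 0.20237
→ bracket: p>=0.10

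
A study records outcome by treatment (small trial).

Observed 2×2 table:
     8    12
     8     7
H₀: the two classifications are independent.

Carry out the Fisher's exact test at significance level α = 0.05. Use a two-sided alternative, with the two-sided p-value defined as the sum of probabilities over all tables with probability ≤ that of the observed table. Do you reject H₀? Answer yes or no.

reject H₀: no

Margins: r₁=20, r₂=15, c₁=16, c₂=19, n=35
p_obs = C(20,8)·C(15,8)/C(35,16); sum pmf over tables with pmf ≤ p_obs
p-value (two-sided) = 0.50602
At α=0.05: p ≥ α → fail to reject H₀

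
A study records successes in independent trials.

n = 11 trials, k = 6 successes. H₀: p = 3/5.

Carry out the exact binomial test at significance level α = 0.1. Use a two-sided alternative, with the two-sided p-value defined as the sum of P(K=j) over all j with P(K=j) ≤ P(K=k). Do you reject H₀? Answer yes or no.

Exact binomial: n=11, k=6, p₀=3/5=0.6000
P(X=j) = C(n,j)·p₀^j·(1−p₀)^(n−j); p = Σ P(X=j) over j with P(X=j) ≤ P(X=6)
p-value (two-sided) = 0.76351
At α=0.1: p ≥ α → fail to reject H₀

reject H₀: no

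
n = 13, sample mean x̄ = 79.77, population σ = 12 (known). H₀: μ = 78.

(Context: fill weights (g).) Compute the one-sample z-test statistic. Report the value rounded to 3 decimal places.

test statistic = 0.532

SE = σ/√n = 12/√13 = 3.3282
z = (x̄−μ₀)/SE = (79.77−78)/3.3282 = 0.5318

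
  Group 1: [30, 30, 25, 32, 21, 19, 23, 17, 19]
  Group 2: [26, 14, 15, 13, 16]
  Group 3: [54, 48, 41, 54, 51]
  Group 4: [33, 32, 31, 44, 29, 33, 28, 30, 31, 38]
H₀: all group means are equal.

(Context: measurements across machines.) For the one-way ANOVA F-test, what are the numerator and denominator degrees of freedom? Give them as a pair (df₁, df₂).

k = 4 groups, N = 29 total
df = (k−1, N−k) = (4−1, 29−4) = (3, 25)

degrees of freedom = [3, 25]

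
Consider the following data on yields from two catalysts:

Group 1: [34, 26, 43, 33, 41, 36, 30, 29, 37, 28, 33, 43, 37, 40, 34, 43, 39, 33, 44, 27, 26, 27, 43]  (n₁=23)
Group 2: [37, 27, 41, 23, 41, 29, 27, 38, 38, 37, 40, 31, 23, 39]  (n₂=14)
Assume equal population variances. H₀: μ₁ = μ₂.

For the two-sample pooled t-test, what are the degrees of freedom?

degrees of freedom = 35

df = n₁ + n₂ − 2 = 23 + 14 − 2 = 35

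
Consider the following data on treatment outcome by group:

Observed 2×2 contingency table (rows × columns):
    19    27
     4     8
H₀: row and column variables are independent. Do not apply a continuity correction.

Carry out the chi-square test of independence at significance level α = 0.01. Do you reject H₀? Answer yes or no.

reject H₀: no

Row totals [46, 12], col totals [23, 35], n=58
χ² = (19−18.24)²/18.24 + (27−27.76)²/27.76 + (4−4.76)²/4.76 + (8−7.24)²/7.24 = 0.2527
df = 1
p-value (upper-tail) = 0.61518
At α=0.01: p ≥ α → fail to reject H₀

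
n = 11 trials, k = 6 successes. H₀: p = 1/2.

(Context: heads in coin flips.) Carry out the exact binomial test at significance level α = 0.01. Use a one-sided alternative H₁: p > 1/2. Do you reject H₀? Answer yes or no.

Exact binomial: n=11, k=6, p₀=1/2=0.5000
P(X≥6) from Σ C(n,i)·p₀^i·(1−p₀)^(n−i)
p-value (one-sided, H₁ greater) = 0.50000
At α=0.01: p ≥ α → fail to reject H₀

reject H₀: no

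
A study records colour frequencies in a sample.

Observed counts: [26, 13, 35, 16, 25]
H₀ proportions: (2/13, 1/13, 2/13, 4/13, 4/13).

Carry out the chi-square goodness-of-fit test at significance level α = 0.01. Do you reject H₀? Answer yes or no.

n = 115; E_i = n·p_i = [17.69, 8.85, 17.69, 35.38, 35.38]
χ² = (26−17.69)²/17.69 + (13−8.85)²/8.85 + (35−17.69)²/17.69 + (16−35.38)²/35.38 + (25−35.38)²/35.38 = 36.4500
df = 4
p-value (upper-tail) = 0.00000
At α=0.01: p < α → reject H₀

reject H₀: yes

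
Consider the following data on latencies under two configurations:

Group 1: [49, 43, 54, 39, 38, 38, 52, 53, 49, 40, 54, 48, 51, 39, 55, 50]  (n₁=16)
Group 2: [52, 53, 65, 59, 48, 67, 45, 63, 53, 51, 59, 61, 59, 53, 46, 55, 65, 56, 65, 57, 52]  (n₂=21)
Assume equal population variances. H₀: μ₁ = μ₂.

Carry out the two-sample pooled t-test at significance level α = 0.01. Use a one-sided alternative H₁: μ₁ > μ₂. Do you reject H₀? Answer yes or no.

reject H₀: no

x̄₁=47.000, s₁=6.387, n₁=16
x̄₂=56.381, s₂=6.453, n₂=21
s_p² = [15·6.387² + 20·6.453²]/35 = 41.2844
SE = √(s_p²·(1/16+1/21)) = 2.1322
t = (47.000−56.381)/2.1322 = -4.3997
df = 35
p-value (one-sided, H₁ greater) = 0.99995
At α=0.01: p ≥ α → fail to reject H₀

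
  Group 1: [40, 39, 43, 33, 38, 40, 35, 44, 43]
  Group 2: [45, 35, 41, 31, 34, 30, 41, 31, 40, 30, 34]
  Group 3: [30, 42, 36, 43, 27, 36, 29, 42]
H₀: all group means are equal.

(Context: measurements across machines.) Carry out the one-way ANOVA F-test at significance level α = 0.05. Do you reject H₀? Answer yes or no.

reject H₀: no

Group means [39.44, 35.64, 35.62], grand mean 36.857
SSB = Σnᵢ(x̄ᵢ−x̄)² = 88.786; SSW = ΣΣ(x−x̄ᵢ)² = 672.643
MSB = 88.786/2 = 44.3929; MSW = 672.643/25 = 26.9057
F = MSB/MSW = 1.6499
df = (2, 25)
p-value (upper-tail) = 0.21230
At α=0.05: p ≥ α → fail to reject H₀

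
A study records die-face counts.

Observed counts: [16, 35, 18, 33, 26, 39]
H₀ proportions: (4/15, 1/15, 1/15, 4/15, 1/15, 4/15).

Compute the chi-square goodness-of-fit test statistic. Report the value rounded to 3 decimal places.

test statistic = 97.207

n = 167; E_i = n·p_i = [44.53, 11.13, 11.13, 44.53, 11.13, 44.53]
χ² = (16−44.53)²/44.53 + (35−11.13)²/11.13 + (18−11.13)²/11.13 + (33−44.53)²/44.53 + (26−11.13)²/11.13 + (39−44.53)²/44.53 = 97.2066
df = 5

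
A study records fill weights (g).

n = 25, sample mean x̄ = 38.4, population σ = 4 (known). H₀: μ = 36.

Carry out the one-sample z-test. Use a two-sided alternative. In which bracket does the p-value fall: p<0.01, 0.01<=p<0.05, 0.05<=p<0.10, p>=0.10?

p-value bracket: p<0.01

SE = σ/√n = 4/√25 = 0.8000
z = (x̄−μ₀)/SE = (38.4−36)/0.8000 = 3.0000
p-value (two-sided) = 0.00270
→ bracket: p<0.01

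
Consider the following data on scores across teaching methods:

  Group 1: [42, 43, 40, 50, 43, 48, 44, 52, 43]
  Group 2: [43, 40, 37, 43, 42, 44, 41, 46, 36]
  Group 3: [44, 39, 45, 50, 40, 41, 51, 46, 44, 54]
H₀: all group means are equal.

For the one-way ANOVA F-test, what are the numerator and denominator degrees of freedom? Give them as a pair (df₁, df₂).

k = 3 groups, N = 28 total
df = (k−1, N−k) = (3−1, 28−3) = (2, 25)

degrees of freedom = [2, 25]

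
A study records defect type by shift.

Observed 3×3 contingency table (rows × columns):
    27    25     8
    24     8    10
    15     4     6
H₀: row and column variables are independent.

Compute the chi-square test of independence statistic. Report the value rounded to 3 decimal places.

test statistic = 9.133

Row totals [60, 42, 25], col totals [66, 37, 24], n=127
χ² = (27−31.18)²/31.18 + (25−17.48)²/17.48 + (8−11.34)²/11.34 + (24−21.83)²/21.83 + (8−12.24)²/12.24 + (10−7.94)²/7.94 + (15−12.99)²/12.99 + (4−7.28)²/7.28 + (6−4.72)²/4.72 = 9.1326
df = 4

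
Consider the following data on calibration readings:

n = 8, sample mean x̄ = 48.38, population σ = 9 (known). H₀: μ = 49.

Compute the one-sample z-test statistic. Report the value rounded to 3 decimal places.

test statistic = -0.195

SE = σ/√n = 9/√8 = 3.1820
z = (x̄−μ₀)/SE = (48.38−49)/3.1820 = -0.1948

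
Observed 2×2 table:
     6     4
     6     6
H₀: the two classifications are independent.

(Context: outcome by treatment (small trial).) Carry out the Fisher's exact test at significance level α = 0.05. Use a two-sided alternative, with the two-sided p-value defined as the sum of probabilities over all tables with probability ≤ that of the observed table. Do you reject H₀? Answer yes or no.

Margins: r₁=10, r₂=12, c₁=12, c₂=10, n=22
p_obs = C(10,6)·C(12,6)/C(22,12); sum pmf over tables with pmf ≤ p_obs
p-value (two-sided) = 0.69136
At α=0.05: p ≥ α → fail to reject H₀

reject H₀: no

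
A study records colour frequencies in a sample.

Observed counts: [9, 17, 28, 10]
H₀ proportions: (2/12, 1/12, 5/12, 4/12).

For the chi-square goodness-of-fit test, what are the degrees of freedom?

df = k − 1 = 4 − 1 = 3

degrees of freedom = 3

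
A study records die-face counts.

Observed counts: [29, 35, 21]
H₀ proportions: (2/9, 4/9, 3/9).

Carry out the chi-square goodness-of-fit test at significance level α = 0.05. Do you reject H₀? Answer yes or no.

reject H₀: yes

n = 85; E_i = n·p_i = [18.89, 37.78, 28.33]
χ² = (29−18.89)²/18.89 + (35−37.78)²/37.78 + (21−28.33)²/28.33 = 7.5147
df = 2
p-value (upper-tail) = 0.02335
At α=0.05: p < α → reject H₀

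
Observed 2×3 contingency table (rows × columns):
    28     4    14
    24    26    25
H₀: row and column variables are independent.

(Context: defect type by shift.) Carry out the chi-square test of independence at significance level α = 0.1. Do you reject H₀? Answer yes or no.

reject H₀: yes

Row totals [46, 75], col totals [52, 30, 39], n=121
χ² = (28−19.77)²/19.77 + (4−11.40)²/11.40 + (14−14.83)²/14.83 + (24−32.23)²/32.23 + (26−18.60)²/18.60 + (25−24.17)²/24.17 = 13.3606
df = 2
p-value (upper-tail) = 0.00126
At α=0.1: p < α → reject H₀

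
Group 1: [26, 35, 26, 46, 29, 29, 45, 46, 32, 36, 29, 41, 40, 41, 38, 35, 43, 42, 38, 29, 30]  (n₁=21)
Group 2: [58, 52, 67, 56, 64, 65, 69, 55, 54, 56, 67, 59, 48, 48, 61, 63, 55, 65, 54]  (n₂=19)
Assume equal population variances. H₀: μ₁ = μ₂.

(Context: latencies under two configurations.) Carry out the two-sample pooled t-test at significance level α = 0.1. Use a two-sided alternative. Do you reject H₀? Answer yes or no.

reject H₀: yes

x̄₁=36.000, s₁=6.671, n₁=21
x̄₂=58.737, s₂=6.393, n₂=19
s_p² = [20·6.671² + 18·6.393²]/38 = 42.7812
SE = √(s_p²·(1/21+1/19)) = 2.0710
t = (36.000−58.737)/2.0710 = -10.9789
df = 38
p-value (two-sided) = 0.00000
At α=0.1: p < α → reject H₀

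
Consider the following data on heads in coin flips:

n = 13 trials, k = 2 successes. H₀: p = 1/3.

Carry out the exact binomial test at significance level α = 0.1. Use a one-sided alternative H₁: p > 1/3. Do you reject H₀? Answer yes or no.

Exact binomial: n=13, k=2, p₀=1/3=0.3333
P(X≥2) from Σ C(n,i)·p₀^i·(1−p₀)^(n−i)
p-value (one-sided, H₁ greater) = 0.96146
At α=0.1: p ≥ α → fail to reject H₀

reject H₀: no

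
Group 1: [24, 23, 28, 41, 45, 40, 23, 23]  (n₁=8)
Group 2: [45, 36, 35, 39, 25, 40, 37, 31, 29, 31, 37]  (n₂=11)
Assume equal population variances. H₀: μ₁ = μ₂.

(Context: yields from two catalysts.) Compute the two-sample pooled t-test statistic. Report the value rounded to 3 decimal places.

test statistic = -1.191

x̄₁=30.875, s₁=9.463, n₁=8
x̄₂=35.000, s₂=5.639, n₂=11
s_p² = [7·9.463² + 10·5.639²]/17 = 55.5809
SE = √(s_p²·(1/8+1/11)) = 3.4642
t = (30.875−35.000)/3.4642 = -1.1908
df = 17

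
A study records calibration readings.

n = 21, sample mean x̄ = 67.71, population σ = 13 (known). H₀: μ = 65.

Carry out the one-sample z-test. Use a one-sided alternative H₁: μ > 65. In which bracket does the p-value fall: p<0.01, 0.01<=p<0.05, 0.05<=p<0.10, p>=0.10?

SE = σ/√n = 13/√21 = 2.8368
z = (x̄−μ₀)/SE = (67.71−65)/2.8368 = 0.9553
p-value (one-sided, H₁ greater) = 0.16972
→ bracket: p>=0.10

p-value bracket: p>=0.10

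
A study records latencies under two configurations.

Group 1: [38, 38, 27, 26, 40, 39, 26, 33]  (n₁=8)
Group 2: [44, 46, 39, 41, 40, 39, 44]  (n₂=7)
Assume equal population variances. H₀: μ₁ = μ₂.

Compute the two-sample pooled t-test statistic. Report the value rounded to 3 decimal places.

x̄₁=33.375, s₁=6.186, n₁=8
x̄₂=41.857, s₂=2.795, n₂=7
s_p² = [7·6.186² + 6·2.795²]/13 = 24.2102
SE = √(s_p²·(1/8+1/7)) = 2.5465
t = (33.375−41.857)/2.5465 = -3.3309
df = 13

test statistic = -3.331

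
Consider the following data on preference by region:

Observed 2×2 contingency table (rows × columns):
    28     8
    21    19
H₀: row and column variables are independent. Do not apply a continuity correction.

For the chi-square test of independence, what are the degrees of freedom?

degrees of freedom = 1

df = (r−1)(c−1) = (2−1)·(2−1) = 1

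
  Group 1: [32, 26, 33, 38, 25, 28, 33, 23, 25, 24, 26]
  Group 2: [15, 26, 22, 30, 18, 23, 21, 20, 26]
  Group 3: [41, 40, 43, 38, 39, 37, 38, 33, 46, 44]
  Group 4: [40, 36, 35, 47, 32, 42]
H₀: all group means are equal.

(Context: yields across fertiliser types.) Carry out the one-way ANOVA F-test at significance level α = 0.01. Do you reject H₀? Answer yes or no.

reject H₀: yes

Group means [28.45, 22.33, 39.90, 38.67], grand mean 31.806
SSB = Σnᵢ(x̄ᵢ−x̄)² = 1868.678; SSW = ΣΣ(x−x̄ᵢ)² = 672.961
MSB = 1868.678/3 = 622.8928; MSW = 672.961/32 = 21.0300
F = MSB/MSW = 29.6192
df = (3, 32)
p-value (upper-tail) = 0.00000
At α=0.01: p < α → reject H₀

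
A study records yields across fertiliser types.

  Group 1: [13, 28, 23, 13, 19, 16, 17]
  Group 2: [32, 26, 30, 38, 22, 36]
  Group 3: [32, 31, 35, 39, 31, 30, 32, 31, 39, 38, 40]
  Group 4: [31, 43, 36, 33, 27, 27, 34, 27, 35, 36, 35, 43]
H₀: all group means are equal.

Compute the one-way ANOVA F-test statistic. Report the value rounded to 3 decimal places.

test statistic = 16.769

Group means [18.43, 30.67, 34.36, 33.92], grand mean 30.500
SSB = Σnᵢ(x̄ᵢ−x̄)² = 1324.490; SSW = ΣΣ(x−x̄ᵢ)² = 842.510
MSB = 1324.490/3 = 441.4968; MSW = 842.510/32 = 26.3284
F = MSB/MSW = 16.7688
df = (3, 32)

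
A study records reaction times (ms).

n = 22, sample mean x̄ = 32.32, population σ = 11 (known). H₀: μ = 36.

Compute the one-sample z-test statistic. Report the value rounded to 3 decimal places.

test statistic = -1.569

SE = σ/√n = 11/√22 = 2.3452
z = (x̄−μ₀)/SE = (32.32−36)/2.3452 = -1.5692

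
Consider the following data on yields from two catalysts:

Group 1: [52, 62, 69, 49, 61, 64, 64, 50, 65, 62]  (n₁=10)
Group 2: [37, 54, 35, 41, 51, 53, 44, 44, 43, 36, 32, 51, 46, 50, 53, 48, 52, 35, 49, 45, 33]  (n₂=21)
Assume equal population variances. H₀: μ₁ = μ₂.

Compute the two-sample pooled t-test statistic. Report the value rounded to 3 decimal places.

x̄₁=59.800, s₁=6.925, n₁=10
x̄₂=44.381, s₂=7.256, n₂=21
s_p² = [9·6.925² + 20·7.256²]/29 = 51.1915
SE = √(s_p²·(1/10+1/21)) = 2.7490
t = (59.800−44.381)/2.7490 = 5.6090
df = 29

test statistic = 5.609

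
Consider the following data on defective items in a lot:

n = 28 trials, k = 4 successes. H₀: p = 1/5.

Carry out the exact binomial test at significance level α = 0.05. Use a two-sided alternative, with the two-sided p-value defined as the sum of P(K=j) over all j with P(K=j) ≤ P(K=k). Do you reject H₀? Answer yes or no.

reject H₀: no

Exact binomial: n=28, k=4, p₀=1/5=0.2000
P(X=j) = C(n,j)·p₀^j·(1−p₀)^(n−j); p = Σ P(X=j) over j with P(X=j) ≤ P(X=4)
p-value (two-sided) = 0.63644
At α=0.05: p ≥ α → fail to reject H₀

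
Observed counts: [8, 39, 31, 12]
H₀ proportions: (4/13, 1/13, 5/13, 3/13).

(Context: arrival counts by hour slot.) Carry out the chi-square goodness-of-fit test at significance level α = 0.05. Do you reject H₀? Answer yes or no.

reject H₀: yes

n = 90; E_i = n·p_i = [27.69, 6.92, 34.62, 20.77]
χ² = (8−27.69)²/27.69 + (39−6.92)²/6.92 + (31−34.62)²/34.62 + (12−20.77)²/20.77 = 166.7067
df = 3
p-value (upper-tail) = 0.00000
At α=0.05: p < α → reject H₀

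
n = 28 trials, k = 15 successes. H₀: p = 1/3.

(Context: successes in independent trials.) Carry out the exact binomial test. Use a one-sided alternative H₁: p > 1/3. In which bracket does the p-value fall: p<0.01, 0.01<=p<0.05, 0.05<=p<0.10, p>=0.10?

p-value bracket: 0.01<=p<0.05

Exact binomial: n=28, k=15, p₀=1/3=0.3333
P(X≥15) from Σ C(n,i)·p₀^i·(1−p₀)^(n−i)
p-value (one-sided, H₁ greater) = 0.02156
→ bracket: 0.01<=p<0.05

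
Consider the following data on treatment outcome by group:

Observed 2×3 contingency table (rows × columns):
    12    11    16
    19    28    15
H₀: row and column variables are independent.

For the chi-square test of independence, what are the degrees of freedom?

degrees of freedom = 2

df = (r−1)(c−1) = (2−1)·(3−1) = 2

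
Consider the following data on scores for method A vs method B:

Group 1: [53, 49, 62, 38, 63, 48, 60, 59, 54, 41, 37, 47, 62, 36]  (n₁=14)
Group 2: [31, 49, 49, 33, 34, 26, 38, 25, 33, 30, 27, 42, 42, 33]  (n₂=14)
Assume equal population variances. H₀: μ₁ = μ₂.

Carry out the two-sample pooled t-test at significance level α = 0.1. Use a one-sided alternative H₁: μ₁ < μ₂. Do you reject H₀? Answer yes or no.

x̄₁=50.643, s₁=9.850, n₁=14
x̄₂=35.143, s₂=7.833, n₂=14
s_p² = [13·9.850² + 13·7.833²]/26 = 79.1896
SE = √(s_p²·(1/14+1/14)) = 3.3634
t = (50.643−35.143)/3.3634 = 4.6084
df = 26
p-value (one-sided, H₁ less) = 0.99995
At α=0.1: p ≥ α → fail to reject H₀

reject H₀: no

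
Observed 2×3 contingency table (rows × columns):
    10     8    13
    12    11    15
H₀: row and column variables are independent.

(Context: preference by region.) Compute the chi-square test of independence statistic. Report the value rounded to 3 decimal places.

test statistic = 0.089

Row totals [31, 38], col totals [22, 19, 28], n=69
χ² = (10−9.88)²/9.88 + (8−8.54)²/8.54 + (13−12.58)²/12.58 + (12−12.12)²/12.12 + (11−10.46)²/10.46 + (15−15.42)²/15.42 = 0.0891
df = 2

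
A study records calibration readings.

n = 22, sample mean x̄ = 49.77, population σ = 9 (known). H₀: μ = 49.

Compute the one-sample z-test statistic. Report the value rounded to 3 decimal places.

SE = σ/√n = 9/√22 = 1.9188
z = (x̄−μ₀)/SE = (49.77−49)/1.9188 = 0.4013

test statistic = 0.401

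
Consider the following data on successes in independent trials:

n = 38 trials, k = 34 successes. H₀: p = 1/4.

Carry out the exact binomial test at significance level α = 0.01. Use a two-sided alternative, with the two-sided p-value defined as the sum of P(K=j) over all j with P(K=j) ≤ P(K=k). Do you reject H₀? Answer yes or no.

reject H₀: yes

Exact binomial: n=38, k=34, p₀=1/4=0.2500
P(X=j) = C(n,j)·p₀^j·(1−p₀)^(n−j); p = Σ P(X=j) over j with P(X=j) ≤ P(X=34)
p-value (two-sided) = 0.00000
At α=0.01: p < α → reject H₀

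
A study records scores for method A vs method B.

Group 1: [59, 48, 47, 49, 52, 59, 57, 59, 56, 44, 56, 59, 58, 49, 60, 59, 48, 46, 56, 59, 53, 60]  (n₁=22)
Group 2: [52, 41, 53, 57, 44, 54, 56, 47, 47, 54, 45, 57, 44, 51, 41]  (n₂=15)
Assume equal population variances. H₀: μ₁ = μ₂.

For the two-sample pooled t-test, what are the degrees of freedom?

degrees of freedom = 35

df = n₁ + n₂ − 2 = 22 + 15 − 2 = 35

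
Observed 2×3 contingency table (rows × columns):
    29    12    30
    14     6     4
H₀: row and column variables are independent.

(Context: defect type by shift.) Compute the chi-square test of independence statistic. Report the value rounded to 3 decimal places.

test statistic = 5.114

Row totals [71, 24], col totals [43, 18, 34], n=95
χ² = (29−32.14)²/32.14 + (12−13.45)²/13.45 + (30−25.41)²/25.41 + (14−10.86)²/10.86 + (6−4.55)²/4.55 + (4−8.59)²/8.59 = 5.1140
df = 2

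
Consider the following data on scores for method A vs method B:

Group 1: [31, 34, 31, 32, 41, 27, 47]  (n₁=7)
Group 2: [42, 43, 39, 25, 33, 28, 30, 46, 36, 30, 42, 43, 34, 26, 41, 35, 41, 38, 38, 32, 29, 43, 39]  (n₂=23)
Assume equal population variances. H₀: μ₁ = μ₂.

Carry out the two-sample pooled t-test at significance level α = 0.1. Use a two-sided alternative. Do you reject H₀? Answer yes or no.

x̄₁=34.714, s₁=6.897, n₁=7
x̄₂=36.217, s₂=6.142, n₂=23
s_p² = [6·6.897² + 22·6.142²]/28 = 39.8336
SE = √(s_p²·(1/7+1/23)) = 2.7244
t = (34.714−36.217)/2.7244 = -0.5517
df = 28
p-value (two-sided) = 0.58552
At α=0.1: p ≥ α → fail to reject H₀

reject H₀: no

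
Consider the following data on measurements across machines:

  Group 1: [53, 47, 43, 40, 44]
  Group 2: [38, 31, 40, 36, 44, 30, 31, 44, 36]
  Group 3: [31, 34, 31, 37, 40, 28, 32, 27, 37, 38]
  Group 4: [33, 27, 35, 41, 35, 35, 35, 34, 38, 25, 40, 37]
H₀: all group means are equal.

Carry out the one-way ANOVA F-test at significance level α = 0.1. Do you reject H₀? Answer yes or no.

Group means [45.40, 36.67, 33.50, 34.58], grand mean 36.306
SSB = Σnᵢ(x̄ᵢ−x̄)² = 529.022; SSW = ΣΣ(x−x̄ᵢ)² = 742.617
MSB = 529.022/3 = 176.3407; MSW = 742.617/32 = 23.2068
F = MSB/MSW = 7.5987
df = (3, 32)
p-value (upper-tail) = 0.00057
At α=0.1: p < α → reject H₀

reject H₀: yes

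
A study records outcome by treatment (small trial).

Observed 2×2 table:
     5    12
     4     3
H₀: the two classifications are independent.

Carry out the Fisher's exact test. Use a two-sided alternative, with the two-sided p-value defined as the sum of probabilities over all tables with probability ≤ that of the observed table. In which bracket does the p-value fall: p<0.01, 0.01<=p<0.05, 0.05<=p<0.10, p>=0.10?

p-value bracket: p>=0.10

Margins: r₁=17, r₂=7, c₁=9, c₂=15, n=24
p_obs = C(17,5)·C(7,4)/C(24,9); sum pmf over tables with pmf ≤ p_obs
p-value (two-sided) = 0.35636
→ bracket: p>=0.10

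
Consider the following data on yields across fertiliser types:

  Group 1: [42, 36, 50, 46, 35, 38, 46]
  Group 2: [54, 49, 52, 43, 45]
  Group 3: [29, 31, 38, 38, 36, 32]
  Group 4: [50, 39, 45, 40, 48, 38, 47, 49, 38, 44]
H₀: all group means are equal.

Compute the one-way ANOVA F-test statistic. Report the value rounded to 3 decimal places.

Group means [41.86, 48.60, 34.00, 43.80], grand mean 42.071
SSB = Σnᵢ(x̄ᵢ−x̄)² = 634.200; SSW = ΣΣ(x−x̄ᵢ)² = 555.657
MSB = 634.200/3 = 211.4000; MSW = 555.657/24 = 23.1524
F = MSB/MSW = 9.1308
df = (3, 24)

test statistic = 9.131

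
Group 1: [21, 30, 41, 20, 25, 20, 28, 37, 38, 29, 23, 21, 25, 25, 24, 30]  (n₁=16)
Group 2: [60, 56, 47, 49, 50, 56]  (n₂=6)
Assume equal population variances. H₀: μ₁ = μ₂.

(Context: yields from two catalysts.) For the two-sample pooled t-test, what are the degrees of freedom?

degrees of freedom = 20

df = n₁ + n₂ − 2 = 16 + 6 − 2 = 20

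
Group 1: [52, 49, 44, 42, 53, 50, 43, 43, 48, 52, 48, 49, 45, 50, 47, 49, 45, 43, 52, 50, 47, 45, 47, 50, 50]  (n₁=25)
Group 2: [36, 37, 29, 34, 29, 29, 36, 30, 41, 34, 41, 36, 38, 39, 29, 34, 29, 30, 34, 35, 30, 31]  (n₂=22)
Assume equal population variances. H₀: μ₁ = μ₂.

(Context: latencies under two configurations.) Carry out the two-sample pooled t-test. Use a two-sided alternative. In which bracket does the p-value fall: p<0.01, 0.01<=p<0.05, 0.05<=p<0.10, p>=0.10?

p-value bracket: p<0.01

x̄₁=47.720, s₁=3.234, n₁=25
x̄₂=33.682, s₂=4.028, n₂=22
s_p² = [24·3.234² + 21·4.028²]/45 = 13.1514
SE = √(s_p²·(1/25+1/22)) = 1.0601
t = (47.720−33.682)/1.0601 = 13.2421
df = 45
p-value (two-sided) = 0.00000
→ bracket: p<0.01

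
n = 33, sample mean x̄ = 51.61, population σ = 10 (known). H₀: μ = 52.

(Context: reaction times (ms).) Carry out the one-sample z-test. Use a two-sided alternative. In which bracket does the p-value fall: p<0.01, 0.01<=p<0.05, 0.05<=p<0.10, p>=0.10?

SE = σ/√n = 10/√33 = 1.7408
z = (x̄−μ₀)/SE = (51.61−52)/1.7408 = -0.2240
p-value (two-sided) = 0.82273
→ bracket: p>=0.10

p-value bracket: p>=0.10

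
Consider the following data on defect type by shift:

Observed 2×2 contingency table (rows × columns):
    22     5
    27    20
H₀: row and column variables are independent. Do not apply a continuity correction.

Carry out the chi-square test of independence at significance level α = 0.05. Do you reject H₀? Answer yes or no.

Row totals [27, 47], col totals [49, 25], n=74
χ² = (22−17.88)²/17.88 + (5−9.12)²/9.12 + (27−31.12)²/31.12 + (20−15.88)²/15.88 = 4.4283
df = 1
p-value (upper-tail) = 0.03535
At α=0.05: p < α → reject H₀

reject H₀: yes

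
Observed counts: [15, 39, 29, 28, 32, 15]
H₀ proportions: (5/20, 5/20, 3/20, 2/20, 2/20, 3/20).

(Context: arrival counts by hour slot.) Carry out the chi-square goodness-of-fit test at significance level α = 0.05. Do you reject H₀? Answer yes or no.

reject H₀: yes

n = 158; E_i = n·p_i = [39.50, 39.50, 23.70, 15.80, 15.80, 23.70]
χ² = (15−39.50)²/39.50 + (39−39.50)²/39.50 + (29−23.70)²/23.70 + (28−15.80)²/15.80 + (32−15.80)²/15.80 + (15−23.70)²/23.70 = 45.6118
df = 5
p-value (upper-tail) = 0.00000
At α=0.05: p < α → reject H₀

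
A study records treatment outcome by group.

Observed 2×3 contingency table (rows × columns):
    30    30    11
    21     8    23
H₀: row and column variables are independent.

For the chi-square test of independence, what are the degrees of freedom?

degrees of freedom = 2

df = (r−1)(c−1) = (2−1)·(3−1) = 2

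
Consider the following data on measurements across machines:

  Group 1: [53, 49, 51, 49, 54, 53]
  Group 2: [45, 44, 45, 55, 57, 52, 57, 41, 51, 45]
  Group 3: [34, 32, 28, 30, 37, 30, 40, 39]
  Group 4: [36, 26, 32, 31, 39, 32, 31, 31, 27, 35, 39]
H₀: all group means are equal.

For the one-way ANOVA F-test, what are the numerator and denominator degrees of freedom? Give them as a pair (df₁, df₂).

k = 4 groups, N = 35 total
df = (k−1, N−k) = (4−1, 35−4) = (3, 31)

degrees of freedom = [3, 31]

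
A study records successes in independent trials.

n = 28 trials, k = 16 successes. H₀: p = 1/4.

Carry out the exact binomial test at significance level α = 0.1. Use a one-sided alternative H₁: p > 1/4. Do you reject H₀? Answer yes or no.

reject H₀: yes

Exact binomial: n=28, k=16, p₀=1/4=0.2500
P(X≥16) from Σ C(n,i)·p₀^i·(1−p₀)^(n−i)
p-value (one-sided, H₁ greater) = 0.00029
At α=0.1: p < α → reject H₀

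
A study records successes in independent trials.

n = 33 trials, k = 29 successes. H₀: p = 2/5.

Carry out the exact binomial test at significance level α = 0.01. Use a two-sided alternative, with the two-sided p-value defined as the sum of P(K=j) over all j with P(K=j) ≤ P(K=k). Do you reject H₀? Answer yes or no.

Exact binomial: n=33, k=29, p₀=2/5=0.4000
P(X=j) = C(n,j)·p₀^j·(1−p₀)^(n−j); p = Σ P(X=j) over j with P(X=j) ≤ P(X=29)
p-value (two-sided) = 0.00000
At α=0.01: p < α → reject H₀

reject H₀: yes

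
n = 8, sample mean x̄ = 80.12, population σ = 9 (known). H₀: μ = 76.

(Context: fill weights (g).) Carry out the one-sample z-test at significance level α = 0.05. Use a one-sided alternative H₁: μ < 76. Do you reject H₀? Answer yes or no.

SE = σ/√n = 9/√8 = 3.1820
z = (x̄−μ₀)/SE = (80.12−76)/3.1820 = 1.2948
p-value (one-sided, H₁ less) = 0.90230
At α=0.05: p ≥ α → fail to reject H₀

reject H₀: no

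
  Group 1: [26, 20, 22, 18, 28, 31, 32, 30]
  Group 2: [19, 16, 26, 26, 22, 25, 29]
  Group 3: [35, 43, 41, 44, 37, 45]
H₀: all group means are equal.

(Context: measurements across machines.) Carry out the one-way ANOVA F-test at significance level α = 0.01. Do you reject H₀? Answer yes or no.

Group means [25.88, 23.29, 40.83], grand mean 29.286
SSB = Σnᵢ(x̄ᵢ−x̄)² = 1145.149; SSW = ΣΣ(x−x̄ᵢ)² = 401.137
MSB = 1145.149/2 = 572.5744; MSW = 401.137/18 = 22.2854
F = MSB/MSW = 25.6928
df = (2, 18)
p-value (upper-tail) = 0.00001
At α=0.01: p < α → reject H₀

reject H₀: yes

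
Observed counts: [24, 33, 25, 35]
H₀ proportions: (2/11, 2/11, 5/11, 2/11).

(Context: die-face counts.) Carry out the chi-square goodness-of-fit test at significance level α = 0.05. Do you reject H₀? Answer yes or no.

n = 117; E_i = n·p_i = [21.27, 21.27, 53.18, 21.27]
χ² = (24−21.27)²/21.27 + (33−21.27)²/21.27 + (25−53.18)²/53.18 + (35−21.27)²/21.27 = 30.6068
df = 3
p-value (upper-tail) = 0.00000
At α=0.05: p < α → reject H₀

reject H₀: yes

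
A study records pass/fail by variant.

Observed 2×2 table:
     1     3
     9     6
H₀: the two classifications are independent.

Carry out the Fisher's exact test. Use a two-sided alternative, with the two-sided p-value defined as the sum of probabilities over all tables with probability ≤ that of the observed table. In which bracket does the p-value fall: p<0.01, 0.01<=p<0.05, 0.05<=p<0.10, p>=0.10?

Margins: r₁=4, r₂=15, c₁=10, c₂=9, n=19
p_obs = C(4,1)·C(15,9)/C(19,10); sum pmf over tables with pmf ≤ p_obs
p-value (two-sided) = 0.30341
→ bracket: p>=0.10

p-value bracket: p>=0.10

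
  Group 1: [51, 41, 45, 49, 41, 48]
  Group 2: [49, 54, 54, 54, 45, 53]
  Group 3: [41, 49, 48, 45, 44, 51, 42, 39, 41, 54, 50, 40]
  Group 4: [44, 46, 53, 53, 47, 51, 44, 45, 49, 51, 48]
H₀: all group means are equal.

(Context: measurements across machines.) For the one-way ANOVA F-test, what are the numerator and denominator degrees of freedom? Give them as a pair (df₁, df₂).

degrees of freedom = [3, 31]

k = 4 groups, N = 35 total
df = (k−1, N−k) = (4−1, 35−4) = (3, 31)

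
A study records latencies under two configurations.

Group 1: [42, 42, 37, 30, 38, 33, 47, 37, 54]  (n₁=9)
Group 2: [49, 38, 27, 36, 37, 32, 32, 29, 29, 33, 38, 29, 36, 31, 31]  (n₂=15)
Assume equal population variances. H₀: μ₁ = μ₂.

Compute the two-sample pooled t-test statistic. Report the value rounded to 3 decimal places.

test statistic = 2.368

x̄₁=40.000, s₁=7.280, n₁=9
x̄₂=33.800, s₂=5.506, n₂=15
s_p² = [8·7.280² + 14·5.506²]/22 = 38.5636
SE = √(s_p²·(1/9+1/15)) = 2.6184
t = (40.000−33.800)/2.6184 = 2.3679
df = 22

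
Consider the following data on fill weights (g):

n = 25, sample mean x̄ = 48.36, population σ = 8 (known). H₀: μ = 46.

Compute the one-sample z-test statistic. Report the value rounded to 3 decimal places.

test statistic = 1.475

SE = σ/√n = 8/√25 = 1.6000
z = (x̄−μ₀)/SE = (48.36−46)/1.6000 = 1.4750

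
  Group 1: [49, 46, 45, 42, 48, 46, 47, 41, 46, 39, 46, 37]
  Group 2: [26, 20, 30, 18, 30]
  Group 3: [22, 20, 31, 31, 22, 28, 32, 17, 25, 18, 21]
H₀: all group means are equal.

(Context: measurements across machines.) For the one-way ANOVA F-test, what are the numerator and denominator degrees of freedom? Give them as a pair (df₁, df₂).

k = 3 groups, N = 28 total
df = (k−1, N−k) = (3−1, 28−3) = (2, 25)

degrees of freedom = [2, 25]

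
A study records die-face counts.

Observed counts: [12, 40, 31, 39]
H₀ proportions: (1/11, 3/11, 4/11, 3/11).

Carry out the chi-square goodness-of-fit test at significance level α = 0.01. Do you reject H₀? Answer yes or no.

reject H₀: no

n = 122; E_i = n·p_i = [11.09, 33.27, 44.36, 33.27]
χ² = (12−11.09)²/11.09 + (40−33.27)²/33.27 + (31−44.36)²/44.36 + (39−33.27)²/33.27 = 6.4460
df = 3
p-value (upper-tail) = 0.09182
At α=0.01: p ≥ α → fail to reject H₀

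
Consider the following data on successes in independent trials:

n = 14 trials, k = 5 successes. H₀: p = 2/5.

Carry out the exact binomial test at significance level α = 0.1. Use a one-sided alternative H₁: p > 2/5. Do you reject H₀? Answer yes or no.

Exact binomial: n=14, k=5, p₀=2/5=0.4000
P(X≥5) from Σ C(n,i)·p₀^i·(1−p₀)^(n−i)
p-value (one-sided, H₁ greater) = 0.72074
At α=0.1: p ≥ α → fail to reject H₀

reject H₀: no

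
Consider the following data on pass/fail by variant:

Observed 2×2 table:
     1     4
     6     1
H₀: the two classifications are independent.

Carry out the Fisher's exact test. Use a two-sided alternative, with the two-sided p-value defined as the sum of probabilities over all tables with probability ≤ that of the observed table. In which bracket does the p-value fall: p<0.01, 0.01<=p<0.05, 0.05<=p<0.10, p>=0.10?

p-value bracket: 0.05<=p<0.10

Margins: r₁=5, r₂=7, c₁=7, c₂=5, n=12
p_obs = C(5,1)·C(7,6)/C(12,7); sum pmf over tables with pmf ≤ p_obs
p-value (two-sided) = 0.07197
→ bracket: 0.05<=p<0.10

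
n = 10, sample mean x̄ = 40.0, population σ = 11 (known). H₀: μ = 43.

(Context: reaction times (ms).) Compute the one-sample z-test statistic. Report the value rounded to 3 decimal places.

SE = σ/√n = 11/√10 = 3.4785
z = (x̄−μ₀)/SE = (40.0−43)/3.4785 = -0.8624

test statistic = -0.862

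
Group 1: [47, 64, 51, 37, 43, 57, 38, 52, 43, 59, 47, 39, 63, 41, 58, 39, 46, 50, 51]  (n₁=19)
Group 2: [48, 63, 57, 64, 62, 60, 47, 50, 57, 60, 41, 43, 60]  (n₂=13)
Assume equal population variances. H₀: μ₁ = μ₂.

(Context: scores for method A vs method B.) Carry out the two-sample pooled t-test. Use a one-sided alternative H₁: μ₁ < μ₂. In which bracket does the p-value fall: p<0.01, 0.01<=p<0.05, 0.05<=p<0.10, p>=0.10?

x̄₁=48.684, s₁=8.499, n₁=19
x̄₂=54.769, s₂=7.928, n₂=13
s_p² = [18·8.499² + 12·7.928²]/30 = 68.4804
SE = √(s_p²·(1/19+1/13)) = 2.9786
t = (48.684−54.769)/2.9786 = -2.0429
df = 30
p-value (one-sided, H₁ less) = 0.02497
→ bracket: 0.01<=p<0.05

p-value bracket: 0.01<=p<0.05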